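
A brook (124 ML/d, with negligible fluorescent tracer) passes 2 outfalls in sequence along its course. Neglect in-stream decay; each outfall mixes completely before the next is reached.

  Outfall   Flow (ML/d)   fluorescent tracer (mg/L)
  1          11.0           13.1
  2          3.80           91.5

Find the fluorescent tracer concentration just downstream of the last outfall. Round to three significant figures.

Outfall 1: combined Q = 135.0 ML/d; C = (124.0·0 + 11.00·13.10)/135.0 = 1.067 mg/L.
Outfall 2: combined Q = 138.8 ML/d; C = (135.0·1.067 + 3.800·91.50)/138.8 = 3.543 mg/L.

3.54 mg/L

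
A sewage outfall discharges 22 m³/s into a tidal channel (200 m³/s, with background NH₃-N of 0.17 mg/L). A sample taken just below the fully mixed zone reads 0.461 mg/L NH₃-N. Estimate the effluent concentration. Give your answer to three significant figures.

Mass balance: 200.0·0.1700 + 22.00·Cₑ = 222.0·0.4610
→ Cₑ = (222.0·0.4610 − 200.0·0.1700) / 22.00 = 3.106 mg/L.

3.11 mg/L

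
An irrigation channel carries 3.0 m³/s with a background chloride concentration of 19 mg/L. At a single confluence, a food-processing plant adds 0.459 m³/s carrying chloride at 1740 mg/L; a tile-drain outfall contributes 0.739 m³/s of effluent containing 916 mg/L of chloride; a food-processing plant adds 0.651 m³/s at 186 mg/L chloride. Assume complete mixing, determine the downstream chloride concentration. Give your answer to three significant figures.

Mixed concentration C = ΣQC/ΣQ = (3.000·19.00 + 0.4590·1740 + 0.7390·916.0 + 0.6510·186.0) / 4.849 = 1654/4.849 = 341.0 mg/L.

341 mg/L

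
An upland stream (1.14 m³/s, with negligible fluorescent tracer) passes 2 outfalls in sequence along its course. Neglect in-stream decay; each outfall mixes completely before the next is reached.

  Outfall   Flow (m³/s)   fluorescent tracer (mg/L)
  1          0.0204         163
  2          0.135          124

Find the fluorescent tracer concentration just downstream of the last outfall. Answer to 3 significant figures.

15.5 mg/L

After outfall 1: Q = 1.140 + 0.02040 = 1.160 m³/s; C = (1.140·0 + 0.02040·163.0)/1.160 = 2.866 mg/L.
After outfall 2: Q = 1.160 + 0.1350 = 1.295 m³/s; C = (1.160·2.866 + 0.1350·124.0)/1.295 = 15.49 mg/L.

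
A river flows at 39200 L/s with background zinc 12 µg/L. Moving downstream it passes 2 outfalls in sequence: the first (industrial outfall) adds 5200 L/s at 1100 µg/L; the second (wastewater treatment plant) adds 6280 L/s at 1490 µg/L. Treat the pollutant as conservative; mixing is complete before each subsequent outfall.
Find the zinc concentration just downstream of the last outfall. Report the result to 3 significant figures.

307 µg/L

Outfall 1: combined Q = 44400 L/s; C = (39200·12.00 + 5200·1100)/44400 = 139.4 µg/L.
Outfall 2: combined Q = 50680 L/s; C = (44400·139.4 + 6280·1490)/50680 = 306.8 µg/L.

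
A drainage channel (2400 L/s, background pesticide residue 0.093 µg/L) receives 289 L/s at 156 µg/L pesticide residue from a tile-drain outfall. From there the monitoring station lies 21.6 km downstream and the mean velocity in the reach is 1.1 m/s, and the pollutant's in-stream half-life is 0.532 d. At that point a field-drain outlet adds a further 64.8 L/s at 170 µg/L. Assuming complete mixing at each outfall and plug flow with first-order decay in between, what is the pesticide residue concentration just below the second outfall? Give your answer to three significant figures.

Flow-weighted average: C = (2400·0.09300 + 289.0·156.0) / 2689 = 45310/2689 = 16.85 µg/L; combined flow 2689 L/s.
Travel time t = 21.6·1000 / 1.1 = 19640 s = 5.455 h.
Half-life 0.532 d → k = ln 2 / 0.532 = 1.303 d⁻¹.
First-order decay: C = 16.85·exp(−k·t) = 16.85·0.7437 = 12.53 µg/L.
Second outfall: C = (2689·12.53 + 64.80·170.0)/2754 = 16.24 µg/L.

16.2 µg/L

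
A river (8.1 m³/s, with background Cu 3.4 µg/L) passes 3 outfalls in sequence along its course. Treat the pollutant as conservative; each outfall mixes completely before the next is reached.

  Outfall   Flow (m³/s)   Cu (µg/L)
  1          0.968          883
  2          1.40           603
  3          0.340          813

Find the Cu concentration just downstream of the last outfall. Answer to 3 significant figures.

185 µg/L

After outfall 1: Q = 8.100 + 0.9680 = 9.068 m³/s; C = (8.100·3.400 + 0.9680·883.0)/9.068 = 97.30 µg/L.
After outfall 2: Q = 9.068 + 1.400 = 10.47 m³/s; C = (9.068·97.30 + 1.400·603.0)/10.47 = 164.9 µg/L.
After outfall 3: Q = 10.47 + 0.3400 = 10.81 m³/s; C = (10.47·164.9 + 0.3400·813.0)/10.81 = 185.3 µg/L.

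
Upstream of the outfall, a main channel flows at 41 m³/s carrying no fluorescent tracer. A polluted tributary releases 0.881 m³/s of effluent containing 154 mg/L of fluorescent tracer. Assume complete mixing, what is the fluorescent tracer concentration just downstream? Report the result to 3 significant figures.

Flow-weighted average: C = (41.00·0 + 0.8810·154.0) / 41.88 = 135.7/41.88 = 3.240 mg/L.

3.24 mg/L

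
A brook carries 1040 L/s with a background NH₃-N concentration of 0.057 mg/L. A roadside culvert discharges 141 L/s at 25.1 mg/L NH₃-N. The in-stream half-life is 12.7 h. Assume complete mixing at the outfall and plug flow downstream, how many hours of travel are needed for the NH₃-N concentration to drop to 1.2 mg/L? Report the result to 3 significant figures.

17.1 h

Mass balance: C = (1040·0.05700 + 141.0·25.10) / 1181 = 3598/1181 = 3.047 mg/L.
Half-life 12.7 h → k = ln 2 / 12.7 = 0.05458 h⁻¹ = 1.310 d⁻¹.
3.047·exp(−k·t) = 1.2 → t = ln(3.047/1.2)/k = 61460 s = 17.07 h.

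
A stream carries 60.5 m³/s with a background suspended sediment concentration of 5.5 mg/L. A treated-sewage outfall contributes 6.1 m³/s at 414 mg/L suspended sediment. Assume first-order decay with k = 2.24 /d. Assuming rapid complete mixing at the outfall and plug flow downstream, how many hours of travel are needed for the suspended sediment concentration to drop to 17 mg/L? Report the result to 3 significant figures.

9.92 h

Conservation of mass: C = (60.50·5.500 + 6.100·414.0) / 66.60 = 2858/66.60 = 42.92 mg/L.
42.92·exp(−k·t) = 17 → t = ln(42.92/17)/k = 35720 s = 9.922 h.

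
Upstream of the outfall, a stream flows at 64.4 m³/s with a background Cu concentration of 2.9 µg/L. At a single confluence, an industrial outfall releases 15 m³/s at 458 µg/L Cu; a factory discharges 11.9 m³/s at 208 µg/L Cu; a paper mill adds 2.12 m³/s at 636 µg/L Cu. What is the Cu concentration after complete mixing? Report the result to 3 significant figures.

Conservation of mass: C = (64.40·2.900 + 15.00·458.0 + 11.90·208.0 + 2.120·636.0) / 93.42 = 10880/93.42 = 116.5 µg/L.

116 µg/L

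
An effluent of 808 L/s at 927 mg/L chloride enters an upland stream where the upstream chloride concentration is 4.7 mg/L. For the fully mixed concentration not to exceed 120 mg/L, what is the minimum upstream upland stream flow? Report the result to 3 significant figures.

5660 L/s

Set C_mix = 120: (Q·4.700 + 808.0·927.0) / (Q + 808.0) = 120
→ Q = 808.0·(927.0 − 120)/(120 − 4.700) = 5655 L/s.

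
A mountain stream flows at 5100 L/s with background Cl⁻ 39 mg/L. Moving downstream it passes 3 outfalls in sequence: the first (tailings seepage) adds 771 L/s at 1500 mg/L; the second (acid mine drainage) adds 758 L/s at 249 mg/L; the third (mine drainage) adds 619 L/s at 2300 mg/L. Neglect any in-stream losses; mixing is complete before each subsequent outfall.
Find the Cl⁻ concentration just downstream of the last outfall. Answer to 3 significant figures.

After outfall 1: Q = 5100 + 771.0 = 5871 L/s; C = (5100·39.00 + 771.0·1500)/5871 = 230.9 mg/L.
After outfall 2: Q = 5871 + 758.0 = 6629 L/s; C = (5871·230.9 + 758.0·249.0)/6629 = 232.9 mg/L.
After outfall 3: Q = 6629 + 619.0 = 7248 L/s; C = (6629·232.9 + 619.0·2300)/7248 = 409.5 mg/L.

409 mg/L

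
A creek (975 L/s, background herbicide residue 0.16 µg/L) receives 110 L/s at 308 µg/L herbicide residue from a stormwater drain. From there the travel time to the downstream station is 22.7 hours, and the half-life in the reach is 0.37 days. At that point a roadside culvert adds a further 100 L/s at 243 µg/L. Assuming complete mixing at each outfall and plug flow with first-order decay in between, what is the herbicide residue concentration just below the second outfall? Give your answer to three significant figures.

Mass balance: C = (975.0·0.1600 + 110.0·308.0) / 1085 = 34040/1085 = 31.37 µg/L; combined flow 1085 L/s.
Half-life 0.37 d → k = ln 2 / 0.37 = 1.873 d⁻¹.
After decay, C = 31.37 × e^(−kt) = 31.37 × 0.1700 = 5.333 µg/L.
Second outfall: C = (1085·5.333 + 100.0·243.0)/1185 = 25.39 µg/L.

25.4 µg/L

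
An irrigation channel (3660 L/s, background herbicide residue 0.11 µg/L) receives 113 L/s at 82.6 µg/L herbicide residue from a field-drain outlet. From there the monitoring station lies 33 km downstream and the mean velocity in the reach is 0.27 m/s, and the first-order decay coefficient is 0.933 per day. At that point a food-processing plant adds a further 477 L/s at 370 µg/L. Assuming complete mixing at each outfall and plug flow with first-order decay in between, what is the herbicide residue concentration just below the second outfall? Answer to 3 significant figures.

Mass balance: C = (3660·0.1100 + 113.0·82.60) / 3773 = 9736/3773 = 2.581 µg/L; combined flow 3773 L/s.
Travel time t = 33·1000 / 0.27 = 122200 s = 33.95 h.
Applying C = C₀e^(−kt): 2.581 × 0.2672 = 0.6895 µg/L.
At the second outfall, C = (3773·0.6895 + 477.0·370.0) / (3773 + 477.0) = 42.14 µg/L.

42.1 µg/L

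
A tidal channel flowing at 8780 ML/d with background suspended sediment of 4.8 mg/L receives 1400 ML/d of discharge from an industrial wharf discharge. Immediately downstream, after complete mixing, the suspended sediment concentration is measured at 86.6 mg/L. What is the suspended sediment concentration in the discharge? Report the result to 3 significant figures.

Mass balance: 8780·4.800 + 1400·Cₑ = 10180·86.60
→ Cₑ = (10180·86.60 − 8780·4.800) / 1400 = 599.6 mg/L.

600 mg/L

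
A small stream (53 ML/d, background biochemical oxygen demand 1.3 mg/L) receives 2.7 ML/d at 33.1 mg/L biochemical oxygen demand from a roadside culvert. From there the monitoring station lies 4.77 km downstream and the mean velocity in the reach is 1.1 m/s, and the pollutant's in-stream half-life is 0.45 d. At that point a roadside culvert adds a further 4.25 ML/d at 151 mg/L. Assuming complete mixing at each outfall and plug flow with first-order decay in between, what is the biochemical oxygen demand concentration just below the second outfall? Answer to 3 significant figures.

13.1 mg/L

Conservation of mass: C = (53.00·1.300 + 2.700·33.10) / 55.70 = 158.3/55.70 = 2.841 mg/L; combined flow 55.70 ML/d.
Travel time t = 4.77·1000 / 1.1 = 4336 s = 1.205 h.
Half-life 0.45 d → k = ln 2 / 0.45 = 1.540 d⁻¹.
Decay over the reach: 2.841·exp(−kt) = 2.841·0.9256 = 2.630 mg/L.
At the second outfall, C = (55.70·2.630 + 4.250·151.0) / (55.70 + 4.250) = 13.15 mg/L.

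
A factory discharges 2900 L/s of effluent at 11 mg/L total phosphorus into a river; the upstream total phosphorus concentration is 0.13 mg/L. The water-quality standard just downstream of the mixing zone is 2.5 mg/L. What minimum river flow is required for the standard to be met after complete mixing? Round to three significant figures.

Set C_mix = 2.5: (Q·0.1300 + 2900·11.00) / (Q + 2900) = 2.5
→ Q = 2900·(11.00 − 2.5)/(2.5 − 0.1300) = 10400 L/s.

10400 L/s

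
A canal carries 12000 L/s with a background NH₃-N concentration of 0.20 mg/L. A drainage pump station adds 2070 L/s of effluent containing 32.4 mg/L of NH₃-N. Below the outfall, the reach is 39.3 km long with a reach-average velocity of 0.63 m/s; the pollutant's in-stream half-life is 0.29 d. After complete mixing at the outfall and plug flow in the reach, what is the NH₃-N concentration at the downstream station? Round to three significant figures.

0.879 mg/L

After mixing, C = (12000·0.2000 + 2070·32.40) / 14070 = 69470/14070 = 4.937 mg/L.
Travel time t = 39.3·1000 / 0.63 = 62380 s = 17.33 h.
Half-life 0.29 d → k = ln 2 / 0.29 = 2.390 d⁻¹.
Decay over the reach: 4.937·exp(−kt) = 4.937·0.1780 = 0.8791 mg/L.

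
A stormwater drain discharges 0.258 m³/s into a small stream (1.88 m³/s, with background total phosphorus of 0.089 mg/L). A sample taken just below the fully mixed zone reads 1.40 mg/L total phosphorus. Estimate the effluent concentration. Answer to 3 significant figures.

11.0 mg/L

Mass balance: 1.880·0.08900 + 0.2580·Cₑ = 2.138·1.400
→ Cₑ = (2.138·1.400 − 1.880·0.08900) / 0.2580 = 10.95 mg/L.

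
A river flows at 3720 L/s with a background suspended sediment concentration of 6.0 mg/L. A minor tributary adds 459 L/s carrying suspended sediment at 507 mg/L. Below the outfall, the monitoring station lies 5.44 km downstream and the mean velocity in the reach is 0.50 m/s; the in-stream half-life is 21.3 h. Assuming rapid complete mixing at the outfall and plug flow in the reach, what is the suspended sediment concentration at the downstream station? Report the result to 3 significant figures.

55.3 mg/L

After mixing, C = (3720·6.000 + 459.0·507.0) / 4179 = 255000/4179 = 61.03 mg/L.
Travel time t = 5.44·1000 / 0.50 = 10880 s = 3.022 h.
Half-life 21.3 h → k = ln 2 / 21.3 = 0.03254 h⁻¹ = 0.7810 d⁻¹.
After decay, C = 61.03 × e^(−kt) = 61.03 × 0.9063 = 55.31 mg/L.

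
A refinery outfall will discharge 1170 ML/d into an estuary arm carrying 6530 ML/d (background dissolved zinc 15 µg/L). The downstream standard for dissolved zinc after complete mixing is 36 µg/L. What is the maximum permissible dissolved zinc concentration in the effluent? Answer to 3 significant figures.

153 µg/L

At the limit, (Qr·Cr + Qe·Cₑ)/(Qr + Qe) = 36:
Cₑ = (7700·36 − 6530·15.00) / 1170 = 153.2 µg/L.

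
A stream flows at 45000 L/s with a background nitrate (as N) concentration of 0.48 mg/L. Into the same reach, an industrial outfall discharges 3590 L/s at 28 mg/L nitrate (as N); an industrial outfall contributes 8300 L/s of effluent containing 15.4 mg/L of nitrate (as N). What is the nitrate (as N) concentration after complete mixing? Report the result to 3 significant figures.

After mixing, C = (45000·0.4800 + 3590·28.00 + 8300·15.40) / 56890 = 249900/56890 = 4.393 mg/L.

4.39 mg/L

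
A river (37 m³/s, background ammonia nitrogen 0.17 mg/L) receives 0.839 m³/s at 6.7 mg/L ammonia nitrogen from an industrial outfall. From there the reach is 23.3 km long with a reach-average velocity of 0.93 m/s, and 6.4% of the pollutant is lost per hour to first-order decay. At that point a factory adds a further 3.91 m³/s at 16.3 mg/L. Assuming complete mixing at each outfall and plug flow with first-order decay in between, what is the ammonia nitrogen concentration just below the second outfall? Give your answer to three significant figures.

1.71 mg/L

After mixing, C = (37.00·0.1700 + 0.8390·6.700) / 37.84 = 11.91/37.84 = 0.3148 mg/L; combined flow 37.84 m³/s.
Travel time t = 23.3·1000 / 0.93 = 25050 s = 6.959 h.
6.4%/h lost → k = −ln(1 − 0.064) = 0.06614 h⁻¹.
First-order decay: C = 0.3148·exp(−k·t) = 0.3148·0.6311 = 0.1987 mg/L.
At the second outfall, C = (37.84·0.1987 + 3.910·16.30) / (37.84 + 3.910) = 1.707 mg/L.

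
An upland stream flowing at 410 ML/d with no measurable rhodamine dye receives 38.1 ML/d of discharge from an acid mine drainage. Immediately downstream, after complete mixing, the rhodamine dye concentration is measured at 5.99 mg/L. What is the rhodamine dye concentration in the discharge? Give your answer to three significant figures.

Mass balance: 410.0·0 + 38.10·Cₑ = 448.1·5.990
→ Cₑ = (448.1·5.990 − 410.0·0) / 38.10 = 70.45 mg/L.

70.4 mg/L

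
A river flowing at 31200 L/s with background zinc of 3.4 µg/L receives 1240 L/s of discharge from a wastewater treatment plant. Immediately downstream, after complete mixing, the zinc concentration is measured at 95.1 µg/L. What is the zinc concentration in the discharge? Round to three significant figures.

2400 µg/L

Mass balance: 31200·3.400 + 1240·Cₑ = 32440·95.10
→ Cₑ = (32440·95.10 − 31200·3.400) / 1240 = 2402 µg/L.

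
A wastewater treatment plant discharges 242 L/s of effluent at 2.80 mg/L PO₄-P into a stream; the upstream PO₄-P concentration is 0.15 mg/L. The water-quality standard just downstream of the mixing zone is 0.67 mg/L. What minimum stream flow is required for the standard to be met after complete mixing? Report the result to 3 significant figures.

Set C_mix = 0.67: (Q·0.1500 + 242.0·2.800) / (Q + 242.0) = 0.67
→ Q = 242.0·(2.800 − 0.67)/(0.67 − 0.1500) = 991.3 L/s.

991 L/s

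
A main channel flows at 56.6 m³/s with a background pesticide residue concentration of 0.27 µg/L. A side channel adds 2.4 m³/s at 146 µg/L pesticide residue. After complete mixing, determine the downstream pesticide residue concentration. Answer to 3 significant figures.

After mixing, C = (56.60·0.2700 + 2.400·146.0) / 59.00 = 365.7/59.00 = 6.198 µg/L.

6.20 µg/L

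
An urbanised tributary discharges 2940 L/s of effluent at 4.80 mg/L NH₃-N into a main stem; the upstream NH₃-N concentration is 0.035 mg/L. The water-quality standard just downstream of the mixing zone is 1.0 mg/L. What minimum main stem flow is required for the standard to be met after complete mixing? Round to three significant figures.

Set C_mix = 1.0: (Q·0.03500 + 2940·4.800) / (Q + 2940) = 1.0
→ Q = 2940·(4.800 − 1.0)/(1.0 − 0.03500) = 11580 L/s.

11600 L/s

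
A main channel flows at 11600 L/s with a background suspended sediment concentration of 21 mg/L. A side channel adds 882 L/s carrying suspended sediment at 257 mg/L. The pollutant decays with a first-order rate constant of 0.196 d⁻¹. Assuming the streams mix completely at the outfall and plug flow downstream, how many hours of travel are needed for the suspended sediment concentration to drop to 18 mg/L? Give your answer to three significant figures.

90.4 h

Conservation of mass: C = (11600·21.00 + 882.0·257.0) / 12480 = 470300/12480 = 37.68 mg/L.
37.68·exp(−k·t) = 18 → t = ln(37.68/18)/k = 325600 s = 90.45 h.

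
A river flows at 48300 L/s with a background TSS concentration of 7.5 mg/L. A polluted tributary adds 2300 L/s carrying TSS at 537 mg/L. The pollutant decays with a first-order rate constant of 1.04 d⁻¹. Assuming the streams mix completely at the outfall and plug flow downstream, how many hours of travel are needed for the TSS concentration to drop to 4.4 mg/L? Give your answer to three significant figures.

45.5 h

After mixing, C = (48300·7.500 + 2300·537.0) / 50600 = 1597000/50600 = 31.57 mg/L.
31.57·exp(−k·t) = 4.4 → t = ln(31.57/4.4)/k = 163700 s = 45.47 h.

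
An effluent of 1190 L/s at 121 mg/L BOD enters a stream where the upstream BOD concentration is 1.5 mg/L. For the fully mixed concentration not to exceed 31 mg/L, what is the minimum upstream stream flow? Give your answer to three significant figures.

3630 L/s

Set C_mix = 31: (Q·1.500 + 1190·121.0) / (Q + 1190) = 31
→ Q = 1190·(121.0 − 31)/(31 − 1.500) = 3631 L/s.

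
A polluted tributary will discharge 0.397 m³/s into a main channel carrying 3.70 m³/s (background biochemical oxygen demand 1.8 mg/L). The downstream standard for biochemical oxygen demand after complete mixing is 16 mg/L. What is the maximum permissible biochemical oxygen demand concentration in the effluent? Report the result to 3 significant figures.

At the limit, (Qr·Cr + Qe·Cₑ)/(Qr + Qe) = 16:
Cₑ = (4.097·16 − 3.700·1.800) / 0.3970 = 148.3 mg/L.

148 mg/L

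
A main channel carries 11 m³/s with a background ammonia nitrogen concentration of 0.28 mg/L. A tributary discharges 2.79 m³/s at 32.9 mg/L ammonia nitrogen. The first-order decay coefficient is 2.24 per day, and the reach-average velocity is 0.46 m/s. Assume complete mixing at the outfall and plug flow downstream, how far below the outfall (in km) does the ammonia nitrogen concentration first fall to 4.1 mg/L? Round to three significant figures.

After mixing, C = (11.00·0.2800 + 2.790·32.90) / 13.79 = 94.87/13.79 = 6.880 mg/L.
Set 6.880·exp(−k·t) = 4.1 → t = ln(6.880/4.1)/k = 19960 s = 5.546 h.
Distance = v·t = 0.46·19960 = 9183 m = 9.183 km.

9.18 km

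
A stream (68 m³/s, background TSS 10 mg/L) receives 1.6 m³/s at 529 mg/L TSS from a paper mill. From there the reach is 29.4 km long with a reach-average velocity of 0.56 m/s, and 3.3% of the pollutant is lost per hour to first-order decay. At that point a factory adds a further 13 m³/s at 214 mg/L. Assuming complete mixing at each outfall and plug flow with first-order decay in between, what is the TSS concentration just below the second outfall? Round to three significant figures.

Flow-weighted average: C = (68.00·10.00 + 1.600·529.0) / 69.60 = 1526/69.60 = 21.93 mg/L; combined flow 69.60 m³/s.
Travel time t = 29.4·1000 / 0.56 = 52500 s = 14.58 h.
3.3%/h lost → k = −ln(1 − 0.033) = 0.03356 h⁻¹.
Decay over the reach: 21.93·exp(−kt) = 21.93·0.6130 = 13.44 mg/L.
At the second outfall, C = (69.60·13.44 + 13.00·214.0) / (69.60 + 13.00) = 45.01 mg/L.

45.0 mg/L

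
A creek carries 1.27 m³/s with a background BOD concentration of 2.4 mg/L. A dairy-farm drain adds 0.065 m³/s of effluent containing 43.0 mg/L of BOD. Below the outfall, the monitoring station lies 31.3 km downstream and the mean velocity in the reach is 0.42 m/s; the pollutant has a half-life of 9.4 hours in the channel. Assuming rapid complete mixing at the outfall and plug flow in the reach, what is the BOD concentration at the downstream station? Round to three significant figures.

Flow-weighted average: C = (1.270·2.400 + 0.06500·43.00) / 1.335 = 5.843/1.335 = 4.377 mg/L.
Travel time t = 31.3·1000 / 0.42 = 74520 s = 20.70 h.
Half-life 9.4 h → k = ln 2 / 9.4 = 0.07374 h⁻¹ = 1.770 d⁻¹.
Decay over the reach: 4.377·exp(−kt) = 4.377·0.2173 = 0.9511 mg/L.

0.951 mg/L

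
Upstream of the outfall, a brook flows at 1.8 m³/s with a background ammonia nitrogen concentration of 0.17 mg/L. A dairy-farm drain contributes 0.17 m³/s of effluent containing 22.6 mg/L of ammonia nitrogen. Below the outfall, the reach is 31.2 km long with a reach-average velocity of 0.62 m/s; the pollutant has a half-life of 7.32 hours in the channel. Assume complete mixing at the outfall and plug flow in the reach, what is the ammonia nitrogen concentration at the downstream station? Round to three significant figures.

0.560 mg/L

Mixed concentration C = ΣQC/ΣQ = (1.800·0.1700 + 0.1700·22.60) / 1.970 = 4.148/1.970 = 2.106 mg/L.
Travel time t = 31.2·1000 / 0.62 = 50320 s = 13.98 h.
Half-life 7.32 h → k = ln 2 / 7.32 = 0.09469 h⁻¹ = 2.273 d⁻¹.
Decay over the reach: 2.106·exp(−kt) = 2.106·0.2662 = 0.5604 mg/L.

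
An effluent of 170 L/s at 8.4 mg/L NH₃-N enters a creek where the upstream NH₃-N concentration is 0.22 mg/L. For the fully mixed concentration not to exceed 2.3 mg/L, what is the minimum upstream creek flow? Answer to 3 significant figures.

499 L/s

Set C_mix = 2.3: (Q·0.2200 + 170.0·8.400) / (Q + 170.0) = 2.3
→ Q = 170.0·(8.400 − 2.3)/(2.3 − 0.2200) = 498.6 L/s.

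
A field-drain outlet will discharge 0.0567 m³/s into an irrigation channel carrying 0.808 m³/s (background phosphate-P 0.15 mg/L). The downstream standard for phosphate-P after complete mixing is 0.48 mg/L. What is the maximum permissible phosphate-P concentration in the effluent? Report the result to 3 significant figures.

5.18 mg/L

At the limit, (Qr·Cr + Qe·Cₑ)/(Qr + Qe) = 0.48:
Cₑ = (0.8647·0.48 − 0.8080·0.1500) / 0.05670 = 5.183 mg/L.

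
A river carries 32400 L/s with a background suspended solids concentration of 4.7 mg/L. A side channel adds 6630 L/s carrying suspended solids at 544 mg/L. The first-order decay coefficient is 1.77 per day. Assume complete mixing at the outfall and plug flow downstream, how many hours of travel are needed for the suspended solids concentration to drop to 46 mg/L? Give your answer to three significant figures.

10.0 h

Mass balance: C = (32400·4.700 + 6630·544.0) / 39030 = 3759000/39030 = 96.31 mg/L.
96.31·exp(−k·t) = 46 → t = ln(96.31/46)/k = 36070 s = 10.02 h.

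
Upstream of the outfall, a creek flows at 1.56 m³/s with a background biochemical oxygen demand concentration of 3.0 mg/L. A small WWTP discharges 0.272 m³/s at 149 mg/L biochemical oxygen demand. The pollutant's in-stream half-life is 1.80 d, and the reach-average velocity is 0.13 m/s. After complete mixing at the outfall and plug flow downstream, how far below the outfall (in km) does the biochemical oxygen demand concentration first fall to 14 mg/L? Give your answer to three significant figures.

After mixing, C = (1.560·3.000 + 0.2720·149.0) / 1.832 = 45.21/1.832 = 24.68 mg/L.
Half-life 1.80 d → k = ln 2 / 1.80 = 0.3851 d⁻¹.
Set 24.68·exp(−k·t) = 14 → t = ln(24.68/14)/k = 127200 s = 35.33 h.
Distance = v·t = 0.13·127200 = 16530 m = 16.53 km.

16.5 km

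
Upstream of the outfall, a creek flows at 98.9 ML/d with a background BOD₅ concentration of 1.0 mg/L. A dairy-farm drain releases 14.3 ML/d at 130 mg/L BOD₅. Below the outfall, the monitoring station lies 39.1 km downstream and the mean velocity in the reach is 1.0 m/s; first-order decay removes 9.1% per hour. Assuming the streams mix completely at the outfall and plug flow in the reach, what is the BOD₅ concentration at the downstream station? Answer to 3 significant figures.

Conservation of mass: C = (98.90·1.000 + 14.30·130.0) / 113.2 = 1958/113.2 = 17.30 mg/L.
Travel time t = 39.1·1000 / 1.0 = 39100 s = 10.86 h.
9.1%/h lost → k = −ln(1 − 0.091) = 0.09541 h⁻¹.
Applying C = C₀e^(−kt): 17.30 × 0.3548 = 6.136 mg/L.

6.14 mg/L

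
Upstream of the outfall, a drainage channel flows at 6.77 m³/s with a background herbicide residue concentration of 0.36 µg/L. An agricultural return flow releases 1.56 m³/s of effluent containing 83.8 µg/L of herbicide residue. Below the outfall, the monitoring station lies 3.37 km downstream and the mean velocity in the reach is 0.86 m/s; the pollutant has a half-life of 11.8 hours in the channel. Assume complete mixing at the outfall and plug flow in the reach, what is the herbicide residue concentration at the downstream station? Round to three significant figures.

15.0 µg/L

After mixing, C = (6.770·0.3600 + 1.560·83.80) / 8.330 = 133.2/8.330 = 15.99 µg/L.
Travel time t = 3.37·1000 / 0.86 = 3919 s = 1.089 h.
Half-life 11.8 h → k = ln 2 / 11.8 = 0.05874 h⁻¹ = 1.410 d⁻¹.
Decay over the reach: 15.99·exp(−kt) = 15.99·0.9381 = 15.00 µg/L.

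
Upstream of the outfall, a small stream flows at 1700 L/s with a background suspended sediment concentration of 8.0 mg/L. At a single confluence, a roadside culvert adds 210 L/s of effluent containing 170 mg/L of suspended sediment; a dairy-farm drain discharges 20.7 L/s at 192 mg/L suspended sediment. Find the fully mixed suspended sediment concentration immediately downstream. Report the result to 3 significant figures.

27.6 mg/L

Mass balance: C = (1700·8.000 + 210.0·170.0 + 20.70·192.0) / 1931 = 53270/1931 = 27.59 mg/L.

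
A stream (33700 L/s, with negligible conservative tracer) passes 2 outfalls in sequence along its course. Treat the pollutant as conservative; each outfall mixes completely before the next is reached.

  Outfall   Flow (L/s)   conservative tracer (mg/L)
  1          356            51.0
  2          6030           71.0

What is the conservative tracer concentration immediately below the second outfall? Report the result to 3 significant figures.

11.1 mg/L

Below outfall 1: Q → 34060 L/s, C = (33700·0 + 356.0·51.00)/34060 = 0.5331 mg/L.
Below outfall 2: Q → 40090 L/s, C = (34060·0.5331 + 6030·71.00)/40090 = 11.13 mg/L.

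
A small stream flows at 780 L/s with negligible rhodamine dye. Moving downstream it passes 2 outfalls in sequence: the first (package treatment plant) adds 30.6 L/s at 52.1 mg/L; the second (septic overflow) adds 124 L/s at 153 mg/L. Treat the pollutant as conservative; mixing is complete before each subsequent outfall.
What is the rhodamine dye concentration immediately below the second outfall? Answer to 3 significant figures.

Below outfall 1: Q → 810.6 L/s, C = (780.0·0 + 30.60·52.10)/810.6 = 1.967 mg/L.
Below outfall 2: Q → 934.6 L/s, C = (810.6·1.967 + 124.0·153.0)/934.6 = 22.01 mg/L.

22.0 mg/L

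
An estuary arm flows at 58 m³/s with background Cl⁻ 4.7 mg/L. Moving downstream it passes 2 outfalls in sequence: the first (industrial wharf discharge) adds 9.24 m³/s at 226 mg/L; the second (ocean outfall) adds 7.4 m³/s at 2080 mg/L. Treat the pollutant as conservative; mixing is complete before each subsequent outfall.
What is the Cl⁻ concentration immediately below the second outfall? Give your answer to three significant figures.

Below outfall 1: Q → 67.24 m³/s, C = (58.00·4.700 + 9.240·226.0)/67.24 = 35.11 mg/L.
Below outfall 2: Q → 74.64 m³/s, C = (67.24·35.11 + 7.400·2080)/74.64 = 237.8 mg/L.

238 mg/L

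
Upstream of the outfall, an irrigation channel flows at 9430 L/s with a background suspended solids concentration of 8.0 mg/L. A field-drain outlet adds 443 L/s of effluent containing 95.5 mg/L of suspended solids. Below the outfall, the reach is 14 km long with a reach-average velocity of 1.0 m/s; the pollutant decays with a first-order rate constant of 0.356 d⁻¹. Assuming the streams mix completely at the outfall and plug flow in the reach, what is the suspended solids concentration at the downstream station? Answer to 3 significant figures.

Conservation of mass: C = (9430·8.000 + 443.0·95.50) / 9873 = 117700/9873 = 11.93 mg/L.
Travel time t = 14·1000 / 1.0 = 14000 s = 3.889 h.
Applying C = C₀e^(−kt): 11.93 × 0.9439 = 11.26 mg/L.

11.3 mg/L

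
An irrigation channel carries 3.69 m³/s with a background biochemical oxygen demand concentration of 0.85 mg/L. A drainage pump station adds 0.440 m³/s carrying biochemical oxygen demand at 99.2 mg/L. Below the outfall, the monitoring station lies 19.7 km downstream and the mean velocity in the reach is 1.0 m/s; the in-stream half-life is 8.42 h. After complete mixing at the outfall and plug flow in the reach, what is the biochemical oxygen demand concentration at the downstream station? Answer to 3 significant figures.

7.22 mg/L

Mixed concentration C = ΣQC/ΣQ = (3.690·0.8500 + 0.4400·99.20) / 4.130 = 46.78/4.130 = 11.33 mg/L.
Travel time t = 19.7·1000 / 1.0 = 19700 s = 5.472 h.
Half-life 8.42 h → k = ln 2 / 8.42 = 0.08232 h⁻¹ = 1.976 d⁻¹.
First-order decay: C = 11.33·exp(−k·t) = 11.33·0.6373 = 7.220 mg/L.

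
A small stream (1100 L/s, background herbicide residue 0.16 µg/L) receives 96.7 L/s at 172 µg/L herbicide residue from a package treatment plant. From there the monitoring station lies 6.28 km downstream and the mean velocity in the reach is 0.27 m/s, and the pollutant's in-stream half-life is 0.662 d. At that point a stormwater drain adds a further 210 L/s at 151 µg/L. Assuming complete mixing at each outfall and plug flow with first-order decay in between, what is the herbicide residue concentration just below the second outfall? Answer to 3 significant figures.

Flow-weighted average: C = (1100·0.1600 + 96.70·172.0) / 1197 = 16810/1197 = 14.05 µg/L; combined flow 1197 L/s.
Travel time t = 6.28·1000 / 0.27 = 23260 s = 6.461 h.
Half-life 0.662 d → k = ln 2 / 0.662 = 1.047 d⁻¹.
Applying C = C₀e^(−kt): 14.05 × 0.7544 = 10.60 µg/L.
Second outfall: C = (1197·10.60 + 210.0·151.0)/1407 = 31.56 µg/L.

31.6 µg/L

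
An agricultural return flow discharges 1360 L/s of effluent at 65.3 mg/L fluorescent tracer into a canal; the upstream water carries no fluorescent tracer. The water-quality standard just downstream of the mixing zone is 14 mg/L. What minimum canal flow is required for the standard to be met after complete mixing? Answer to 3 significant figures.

Set C_mix = 14: (Q·0 + 1360·65.30) / (Q + 1360) = 14
→ Q = 1360·(65.30 − 14)/(14 − 0) = 4983 L/s.

4980 L/s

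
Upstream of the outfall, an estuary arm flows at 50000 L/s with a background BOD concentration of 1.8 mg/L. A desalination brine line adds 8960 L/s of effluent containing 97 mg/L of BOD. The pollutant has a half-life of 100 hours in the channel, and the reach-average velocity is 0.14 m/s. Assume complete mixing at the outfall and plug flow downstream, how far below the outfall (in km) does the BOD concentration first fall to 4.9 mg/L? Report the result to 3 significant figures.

87.2 km

Mass balance: C = (50000·1.800 + 8960·97.00) / 58960 = 959100/58960 = 16.27 mg/L.
Half-life 100 h → k = ln 2 / 100 = 0.006931 h⁻¹ = 0.1664 d⁻¹.
Set 16.27·exp(−k·t) = 4.9 → t = ln(16.27/4.9)/k = 623200 s = 173.1 h.
Distance = v·t = 0.14·623200 = 87250 m = 87.25 km.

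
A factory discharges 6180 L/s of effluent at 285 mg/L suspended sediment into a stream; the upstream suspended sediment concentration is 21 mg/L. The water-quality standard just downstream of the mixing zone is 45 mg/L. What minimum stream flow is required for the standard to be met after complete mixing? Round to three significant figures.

61800 L/s

Set C_mix = 45: (Q·21.00 + 6180·285.0) / (Q + 6180) = 45
→ Q = 6180·(285.0 − 45)/(45 − 21.00) = 61800 L/s.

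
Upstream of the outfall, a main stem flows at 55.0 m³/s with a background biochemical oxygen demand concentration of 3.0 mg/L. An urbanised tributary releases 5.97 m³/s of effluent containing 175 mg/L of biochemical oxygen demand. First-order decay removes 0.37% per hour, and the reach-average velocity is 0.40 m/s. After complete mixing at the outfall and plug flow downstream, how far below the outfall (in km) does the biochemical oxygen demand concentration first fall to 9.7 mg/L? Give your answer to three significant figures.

Mass balance: C = (55.00·3.000 + 5.970·175.0) / 60.97 = 1210/60.97 = 19.84 mg/L.
0.37%/h lost → k = −ln(1 − 0.0037) = 0.003707 h⁻¹.
Set 19.84·exp(−k·t) = 9.7 → t = ln(19.84/9.7)/k = 695000 s = 193.1 h.
Distance = v·t = 0.40·695000 = 278000 m = 278.0 km.

278 km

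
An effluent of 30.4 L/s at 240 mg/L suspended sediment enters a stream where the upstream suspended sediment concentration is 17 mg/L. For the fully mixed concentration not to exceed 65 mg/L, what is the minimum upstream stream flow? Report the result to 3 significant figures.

Set C_mix = 65: (Q·17.00 + 30.40·240.0) / (Q + 30.40) = 65
→ Q = 30.40·(240.0 − 65)/(65 − 17.00) = 110.8 L/s.

111 L/s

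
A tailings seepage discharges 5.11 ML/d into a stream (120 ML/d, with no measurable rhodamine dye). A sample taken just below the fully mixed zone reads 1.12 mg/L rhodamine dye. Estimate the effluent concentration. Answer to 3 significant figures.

Mass balance: 120.0·0 + 5.110·Cₑ = 125.1·1.120
→ Cₑ = (125.1·1.120 − 120.0·0) / 5.110 = 27.42 mg/L.

27.4 mg/L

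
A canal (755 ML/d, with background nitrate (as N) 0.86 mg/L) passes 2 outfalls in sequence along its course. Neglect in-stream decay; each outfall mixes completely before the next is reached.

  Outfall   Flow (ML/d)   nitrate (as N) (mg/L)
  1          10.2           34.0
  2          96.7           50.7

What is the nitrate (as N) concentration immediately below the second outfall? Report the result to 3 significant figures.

Below outfall 1: Q → 765.2 ML/d, C = (755.0·0.8600 + 10.20·34.00)/765.2 = 1.302 mg/L.
Below outfall 2: Q → 861.9 ML/d, C = (765.2·1.302 + 96.70·50.70)/861.9 = 6.844 mg/L.

6.84 mg/L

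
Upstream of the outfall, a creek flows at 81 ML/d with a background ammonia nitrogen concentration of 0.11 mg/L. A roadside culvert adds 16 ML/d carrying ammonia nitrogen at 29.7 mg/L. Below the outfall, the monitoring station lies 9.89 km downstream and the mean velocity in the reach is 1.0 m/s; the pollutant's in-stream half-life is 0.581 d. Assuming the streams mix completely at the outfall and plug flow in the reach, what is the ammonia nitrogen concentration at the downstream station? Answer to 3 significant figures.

4.35 mg/L

Conservation of mass: C = (81.00·0.1100 + 16.00·29.70) / 97.00 = 484.1/97.00 = 4.991 mg/L.
Travel time t = 9.89·1000 / 1.0 = 9890 s = 2.747 h.
Half-life 0.581 d → k = ln 2 / 0.581 = 1.193 d⁻¹.
Applying C = C₀e^(−kt): 4.991 × 0.8724 = 4.354 mg/L.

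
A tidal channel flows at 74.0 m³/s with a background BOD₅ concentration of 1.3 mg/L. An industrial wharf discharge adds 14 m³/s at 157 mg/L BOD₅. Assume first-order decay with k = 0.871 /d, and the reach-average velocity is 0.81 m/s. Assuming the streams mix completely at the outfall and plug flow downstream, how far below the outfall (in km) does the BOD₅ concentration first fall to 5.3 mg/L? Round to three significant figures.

128 km

Flow-weighted average: C = (74.00·1.300 + 14.00·157.0) / 88.00 = 2294/88.00 = 26.07 mg/L.
Set 26.07·exp(−k·t) = 5.3 → t = ln(26.07/5.3)/k = 158000 s = 43.90 h.
Distance = v·t = 0.81·158000 = 128000 m = 128.0 km.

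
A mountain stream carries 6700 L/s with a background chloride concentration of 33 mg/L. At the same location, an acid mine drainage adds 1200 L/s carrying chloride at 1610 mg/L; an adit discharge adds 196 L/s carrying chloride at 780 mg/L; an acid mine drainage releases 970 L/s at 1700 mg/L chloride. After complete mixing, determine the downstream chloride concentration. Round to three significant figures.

Mass balance: C = (6700·33.00 + 1200·1610 + 196.0·780.0 + 970.0·1700) / 9066 = 3955000/9066 = 436.2 mg/L.

436 mg/L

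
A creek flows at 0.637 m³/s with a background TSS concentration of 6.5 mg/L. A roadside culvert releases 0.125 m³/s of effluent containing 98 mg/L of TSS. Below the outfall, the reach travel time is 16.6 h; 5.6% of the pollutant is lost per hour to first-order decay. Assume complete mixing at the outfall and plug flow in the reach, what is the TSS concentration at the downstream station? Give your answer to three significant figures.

After mixing, C = (0.6370·6.500 + 0.1250·98.00) / 0.7620 = 16.39/0.7620 = 21.51 mg/L.
5.6%/h lost → k = −ln(1 − 0.056) = 0.05763 h⁻¹.
Decay over the reach: 21.51·exp(−kt) = 21.51·0.3842 = 8.264 mg/L.

8.26 mg/L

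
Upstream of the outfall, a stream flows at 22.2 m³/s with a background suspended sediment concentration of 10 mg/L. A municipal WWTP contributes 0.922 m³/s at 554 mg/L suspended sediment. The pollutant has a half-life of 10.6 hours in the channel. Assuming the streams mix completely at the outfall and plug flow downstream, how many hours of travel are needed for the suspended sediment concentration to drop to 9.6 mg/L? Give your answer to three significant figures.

18.3 h

After mixing, C = (22.20·10.00 + 0.9220·554.0) / 23.12 = 732.8/23.12 = 31.69 mg/L.
Half-life 10.6 h → k = ln 2 / 10.6 = 0.06539 h⁻¹ = 1.569 d⁻¹.
31.69·exp(−k·t) = 9.6 → t = ln(31.69/9.6)/k = 65750 s = 18.26 h.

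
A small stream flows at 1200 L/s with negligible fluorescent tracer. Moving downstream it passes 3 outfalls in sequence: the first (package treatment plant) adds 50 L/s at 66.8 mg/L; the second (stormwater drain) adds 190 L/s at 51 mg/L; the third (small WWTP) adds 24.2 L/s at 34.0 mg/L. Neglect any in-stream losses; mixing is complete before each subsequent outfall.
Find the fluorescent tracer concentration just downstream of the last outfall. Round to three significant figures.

Outfall 1: combined Q = 1250 L/s; C = (1200·0 + 50.00·66.80)/1250 = 2.672 mg/L.
Outfall 2: combined Q = 1440 L/s; C = (1250·2.672 + 190.0·51.00)/1440 = 9.049 mg/L.
Outfall 3: combined Q = 1464 L/s; C = (1440·9.049 + 24.20·34.00)/1464 = 9.461 mg/L.

9.46 mg/L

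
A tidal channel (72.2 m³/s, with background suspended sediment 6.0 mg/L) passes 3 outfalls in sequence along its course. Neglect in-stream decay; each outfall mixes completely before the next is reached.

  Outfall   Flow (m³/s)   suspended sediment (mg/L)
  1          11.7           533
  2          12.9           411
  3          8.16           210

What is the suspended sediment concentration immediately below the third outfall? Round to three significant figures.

After outfall 1: Q = 72.20 + 11.70 = 83.90 m³/s; C = (72.20·6.000 + 11.70·533.0)/83.90 = 79.49 mg/L.
After outfall 2: Q = 83.90 + 12.90 = 96.80 m³/s; C = (83.90·79.49 + 12.90·411.0)/96.80 = 123.7 mg/L.
After outfall 3: Q = 96.80 + 8.160 = 105.0 m³/s; C = (96.80·123.7 + 8.160·210.0)/105.0 = 130.4 mg/L.

130 mg/L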